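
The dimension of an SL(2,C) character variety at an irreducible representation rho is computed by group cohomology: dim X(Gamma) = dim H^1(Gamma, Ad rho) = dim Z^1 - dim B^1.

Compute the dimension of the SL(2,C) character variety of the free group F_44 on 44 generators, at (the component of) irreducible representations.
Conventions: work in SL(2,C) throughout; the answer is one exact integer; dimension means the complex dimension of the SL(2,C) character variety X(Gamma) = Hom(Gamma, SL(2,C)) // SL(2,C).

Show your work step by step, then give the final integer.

Gamma = F_44 has 44 generators and no relators.
So Z^1 = (sl_2)^44 in full: dim Z^1 = 132.
At an irreducible rho the centralizer of the image in sl_2 is 0, so the coboundary map sl_2 -> Z^1 is injective: dim B^1 = 3.
dim X = dim H^1 = dim Z^1 - dim B^1 = 132 - 3 = 129.

129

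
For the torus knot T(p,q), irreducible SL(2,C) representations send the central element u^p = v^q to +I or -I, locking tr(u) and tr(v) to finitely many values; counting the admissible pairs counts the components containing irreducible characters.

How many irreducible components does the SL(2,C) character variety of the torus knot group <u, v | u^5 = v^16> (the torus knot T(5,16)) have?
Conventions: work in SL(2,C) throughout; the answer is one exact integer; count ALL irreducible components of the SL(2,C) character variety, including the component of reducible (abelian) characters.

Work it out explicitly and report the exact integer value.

31

In the torus knot group T(5,16), u^5 = v^16 is central, so an irreducible representation sends it to +I or -I (Schur).
This locks tr(u) to 2*cos(pi*alpha/5), alpha in 1..4, and tr(v) to 2*cos(pi*beta/16), beta in 1..15, on each component of irreducible characters.
Consistency of u^5 = (-1)^alpha I with v^16 = (-1)^beta I forces alpha = beta (mod 2).
Counting: 2 odd alphas x 8 odd betas + 2 even alphas x 7 even betas = 16 + 14 = 30.
components with irreducible characters: 30; plus the single component of reducible (abelian) characters: total 31.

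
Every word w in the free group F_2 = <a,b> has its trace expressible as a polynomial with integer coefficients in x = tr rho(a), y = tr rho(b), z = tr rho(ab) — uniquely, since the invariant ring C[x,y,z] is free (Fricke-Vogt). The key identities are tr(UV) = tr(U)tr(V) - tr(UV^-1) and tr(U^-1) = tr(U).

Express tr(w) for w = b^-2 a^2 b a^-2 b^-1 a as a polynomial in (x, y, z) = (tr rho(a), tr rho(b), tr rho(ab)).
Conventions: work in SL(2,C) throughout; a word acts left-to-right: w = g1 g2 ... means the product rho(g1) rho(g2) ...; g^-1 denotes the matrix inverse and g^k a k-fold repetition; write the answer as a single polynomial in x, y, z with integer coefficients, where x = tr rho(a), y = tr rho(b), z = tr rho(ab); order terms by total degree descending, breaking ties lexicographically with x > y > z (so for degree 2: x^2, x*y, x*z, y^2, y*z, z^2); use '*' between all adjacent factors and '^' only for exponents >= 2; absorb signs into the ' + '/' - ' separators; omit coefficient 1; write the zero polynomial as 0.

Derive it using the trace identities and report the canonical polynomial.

tr(a^2) = tr(a)*tr(a) - tr(1) = x^2 - 2
next, tr(a^2 b) = tr(a)*tr(b a) - tr(b) = x*z - y
tr(b^-1 a^2) = tr(a^2)*tr(b) - tr(a^2 b) = x^2*y - x*z - y
and tr(a b^2 a) = tr(b)*tr(a^2 b) - tr(a^2) = x*y*z - x^2 - y^2 + 2
tr(a b^2) = tr(b)*tr(a b) - tr(a) = y*z - x
next, tr(a^2 b^2 a) = tr(a)*tr(a b^2 a) - tr(a b^2) = x^2*y*z - x^3 - x*y^2 - y*z + 3*x
tr(b a b a) = tr(a b)*tr(a b) - tr(1) = z^2 - 2
tr(a b a^2 b) = tr(a)*tr(b a b a) - tr(b a b) = x*z^2 - y*z - x
next, tr(a b a^2) = tr(a)*tr(a b a) - tr(a b) = x^2*z - x*y - z
and tr(a^2 b^2 a b) = tr(b)*tr(a b a^2 b) - tr(a b a^2) = x*y*z^2 - x^2*z - y^2*z + z
tr(b a b^-1 a^2 b) = tr(a^2 b^2 a)*tr(b) - tr(a^2 b^2 a b) = x^2*y^2*z - x^3*y - x*y^3 - x*y*z^2 + x^2*z + 3*x*y - z
tr(a^2 b a b a) = tr(a)*tr(b a b a^2) - tr(b a b a) = x^2*z^2 - x*y*z - x^2 - z^2 + 2
and tr(b a b a b a) = tr(a b)*tr(a b a b) - tr(a^-1 b^-1) = z^3 - 3*z
and tr(b a b a b) = tr(b)*tr(a b a b) - tr(a b a) = y*z^2 - x*z - y
tr(a^2 b a b a b) = tr(a)*tr(b a b a b a) - tr(b a b a b) = x*z^3 - y*z^2 - 2*x*z + y
and tr(b a b^-1 a^2 b a) = tr(a^2 b a b a)*tr(b) - tr(a^2 b a b a b) = x^2*y*z^2 - x*y^2*z - x*z^3 - x^2*y + 2*x*z + y
and tr(b^-1 a^2 b a^-1 b a) = tr(b a b^-1 a^2 b)*tr(a) - tr(b a b^-1 a^2 b a) = x^3*y^2*z - x^4*y - x^2*y^3 - 2*x^2*y*z^2 + x^3*z + x*y^2*z + x*z^3 + 4*x^2*y - 3*x*z - y
and tr(a^2 b a^-1 b a) = tr(b a^3 b)*tr(a) - tr(b a^3 b a) = x^3*y*z - x^4 - x^2*y^2 - x^2*z^2 + 4*x^2 + z^2 - 2
next, tr(a b^-2 a^2 b a^-1 b) = tr(b^-1 a^2 b a^-1 b a)*tr(b) - tr(b^-1 a^2 b a^-1 b a b) = x^3*y^3*z - x^4*y^2 - x^2*y^4 - 2*x^2*y^2*z^2 + x*y^3*z + x*y*z^3 + x^4 + 5*x^2*y^2 + x^2*z^2 - 3*x*y*z - 4*x^2 - y^2 - z^2 + 2
tr(a^-1 b^-1 a b^-2 a^2 b) = tr(a b^-2 a^2 b a^-1)*tr(b) - tr(a b^-2 a^2 b a^-1 b) = -x^3*y^3*z + x^4*y^2 + x^2*y^4 + 2*x^2*y^2*z^2 - x*y^3*z - x*y*z^3 - x^4 - 4*x^2*y^2 - x^2*z^2 + 2*x*y*z + 4*x^2 + z^2 - 2
tr(a^3) = tr(a)*tr(a^2) - tr(a) = x^3 - 3*x
and tr(b^-1 a^3) = tr(a^3)*tr(b) - tr(a^3 b) = x^3*y - x^2*z - 2*x*y + z
tr(a b^-2 a^2) = tr(b^-1 a^3)*tr(b) - tr(b^-1 a^3 b) = x^3*y^2 - x^2*y*z - x^3 - 2*x*y^2 + y*z + 3*x
next, tr(b^-2 a^2 b a^-2 b^-1 a) = tr(a^-1 b^-1 a b^-2 a^2 b)*tr(a) - tr(a^-1 b^-1 a b^-2 a^2 b a) = -x^4*y^3*z + x^5*y^2 + x^3*y^4 + 2*x^3*y^2*z^2 - x^2*y^3*z - x^2*y*z^3 - x^5 - 5*x^3*y^2 - x^3*z^2 + 3*x^2*y*z + 5*x^3 + 2*x*y^2 + x*z^2 - y*z - 5*x

-x^4*y^3*z + x^5*y^2 + x^3*y^4 + 2*x^3*y^2*z^2 - x^2*y^3*z - x^2*y*z^3 - x^5 - 5*x^3*y^2 - x^3*z^2 + 3*x^2*y*z + 5*x^3 + 2*x*y^2 + x*z^2 - y*z - 5*x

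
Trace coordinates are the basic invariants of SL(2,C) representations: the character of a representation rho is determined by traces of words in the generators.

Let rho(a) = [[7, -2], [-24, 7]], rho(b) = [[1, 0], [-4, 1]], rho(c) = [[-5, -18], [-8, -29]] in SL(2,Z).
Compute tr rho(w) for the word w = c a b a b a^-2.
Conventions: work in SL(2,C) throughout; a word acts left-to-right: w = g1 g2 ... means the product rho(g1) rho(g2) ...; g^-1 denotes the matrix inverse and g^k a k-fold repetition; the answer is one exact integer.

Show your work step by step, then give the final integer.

rho(c) = [[-5, -18], [-8, -29]]
... * rho(a) = [[7, -2], [-24, 7]]  ->  [[397, -116], [640, -187]]
... * rho(b) = [[1, 0], [-4, 1]]  ->  [[861, -116], [1388, -187]]
... * rho(a) = [[7, -2], [-24, 7]]  ->  [[8811, -2534], [14204, -4085]]
... * rho(b) = [[1, 0], [-4, 1]]  ->  [[18947, -2534], [30544, -4085]]
... * rho(a^-1) = [[7, 2], [24, 7]]  ->  [[71813, 20156], [115768, 32493]]
... * rho(a^-1) = [[7, 2], [24, 7]]  ->  [[986435, 284718], [1590208, 458987]]
tr = 986435 + 458987 = 1445422

1445422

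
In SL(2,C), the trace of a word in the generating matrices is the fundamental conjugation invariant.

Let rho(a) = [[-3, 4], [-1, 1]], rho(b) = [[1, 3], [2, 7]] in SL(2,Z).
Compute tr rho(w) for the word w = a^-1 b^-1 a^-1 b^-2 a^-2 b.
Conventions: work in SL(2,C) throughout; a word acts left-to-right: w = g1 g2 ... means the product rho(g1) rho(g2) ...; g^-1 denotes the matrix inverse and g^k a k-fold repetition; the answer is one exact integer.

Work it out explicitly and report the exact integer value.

rho(a^-1) = [[1, -4], [1, -3]]
... * rho(b^-1) = [[7, -3], [-2, 1]]  ->  [[15, -7], [13, -6]]
... * rho(a^-1) = [[1, -4], [1, -3]]  ->  [[8, -39], [7, -34]]
... * rho(b^-1) = [[7, -3], [-2, 1]]  ->  [[134, -63], [117, -55]]
... * rho(b^-1) = [[7, -3], [-2, 1]]  ->  [[1064, -465], [929, -406]]
... * rho(a^-1) = [[1, -4], [1, -3]]  ->  [[599, -2861], [523, -2498]]
... * rho(a^-1) = [[1, -4], [1, -3]]  ->  [[-2262, 6187], [-1975, 5402]]
... * rho(b) = [[1, 3], [2, 7]]  ->  [[10112, 36523], [8829, 31889]]
tr = 10112 + 31889 = 42001

42001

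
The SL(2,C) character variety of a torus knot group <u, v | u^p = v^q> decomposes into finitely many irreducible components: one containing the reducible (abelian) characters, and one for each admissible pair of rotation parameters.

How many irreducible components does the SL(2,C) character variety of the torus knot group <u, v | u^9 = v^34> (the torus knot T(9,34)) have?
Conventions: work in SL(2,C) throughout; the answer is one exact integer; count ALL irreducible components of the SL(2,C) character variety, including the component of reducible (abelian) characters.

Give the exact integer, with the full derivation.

133

Gamma = < u, v | u^9 = v^34 > (torus knot T(9,34)); the central element u^9 = v^34 acts as +I or -I in any irreducible SL(2,C) representation.
On an irreducible component, tr(u) is locked at 2*cos(pi*alpha/9) for some alpha in 1..8, and tr(v) at 2*cos(pi*beta/34) for some beta in 1..33.
The two central values (-1)^alpha I and (-1)^beta I must be the same matrix, so alpha and beta share a parity.
Enumerate parity-matched pairs: 4*17 odd-odd plus 4*16 even-even gives 132.
components with irreducible characters: 132; plus the single component of reducible (abelian) characters: total 133.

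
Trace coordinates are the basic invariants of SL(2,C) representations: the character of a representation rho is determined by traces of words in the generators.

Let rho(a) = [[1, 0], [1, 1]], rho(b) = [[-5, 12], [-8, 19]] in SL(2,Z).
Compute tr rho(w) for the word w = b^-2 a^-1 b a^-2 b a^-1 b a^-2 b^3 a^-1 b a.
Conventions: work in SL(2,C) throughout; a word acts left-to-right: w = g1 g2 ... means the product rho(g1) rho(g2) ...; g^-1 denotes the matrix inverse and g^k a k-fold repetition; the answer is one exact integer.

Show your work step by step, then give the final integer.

159407366

rho(b^-1) = [[19, -12], [8, -5]]
... * rho(b^-1) = [[19, -12], [8, -5]]  ->  [[265, -168], [112, -71]]
... * rho(a^-1) = [[1, 0], [-1, 1]]  ->  [[433, -168], [183, -71]]
... * rho(b) = [[-5, 12], [-8, 19]]  ->  [[-821, 2004], [-347, 847]]
... * rho(a^-1) = [[1, 0], [-1, 1]]  ->  [[-2825, 2004], [-1194, 847]]
... * rho(a^-1) = [[1, 0], [-1, 1]]  ->  [[-4829, 2004], [-2041, 847]]
... * rho(b) = [[-5, 12], [-8, 19]]  ->  [[8113, -19872], [3429, -8399]]
... * rho(a^-1) = [[1, 0], [-1, 1]]  ->  [[27985, -19872], [11828, -8399]]
... * rho(b) = [[-5, 12], [-8, 19]]  ->  [[19051, -41748], [8052, -17645]]
... * rho(a^-1) = [[1, 0], [-1, 1]]  ->  [[60799, -41748], [25697, -17645]]
... * rho(a^-1) = [[1, 0], [-1, 1]]  ->  [[102547, -41748], [43342, -17645]]
... * rho(b) = [[-5, 12], [-8, 19]]  ->  [[-178751, 437352], [-75550, 184849]]
... * rho(b) = [[-5, 12], [-8, 19]]  ->  [[-2605061, 6164676], [-1101042, 2605531]]
... * rho(b) = [[-5, 12], [-8, 19]]  ->  [[-36292103, 85868112], [-15339038, 36292585]]
... * rho(a^-1) = [[1, 0], [-1, 1]]  ->  [[-122160215, 85868112], [-51631623, 36292585]]
... * rho(b) = [[-5, 12], [-8, 19]]  ->  [[-76143821, 165571548], [-32182565, 69979639]]
... * rho(a) = [[1, 0], [1, 1]]  ->  [[89427727, 165571548], [37797074, 69979639]]
tr = 89427727 + 69979639 = 159407366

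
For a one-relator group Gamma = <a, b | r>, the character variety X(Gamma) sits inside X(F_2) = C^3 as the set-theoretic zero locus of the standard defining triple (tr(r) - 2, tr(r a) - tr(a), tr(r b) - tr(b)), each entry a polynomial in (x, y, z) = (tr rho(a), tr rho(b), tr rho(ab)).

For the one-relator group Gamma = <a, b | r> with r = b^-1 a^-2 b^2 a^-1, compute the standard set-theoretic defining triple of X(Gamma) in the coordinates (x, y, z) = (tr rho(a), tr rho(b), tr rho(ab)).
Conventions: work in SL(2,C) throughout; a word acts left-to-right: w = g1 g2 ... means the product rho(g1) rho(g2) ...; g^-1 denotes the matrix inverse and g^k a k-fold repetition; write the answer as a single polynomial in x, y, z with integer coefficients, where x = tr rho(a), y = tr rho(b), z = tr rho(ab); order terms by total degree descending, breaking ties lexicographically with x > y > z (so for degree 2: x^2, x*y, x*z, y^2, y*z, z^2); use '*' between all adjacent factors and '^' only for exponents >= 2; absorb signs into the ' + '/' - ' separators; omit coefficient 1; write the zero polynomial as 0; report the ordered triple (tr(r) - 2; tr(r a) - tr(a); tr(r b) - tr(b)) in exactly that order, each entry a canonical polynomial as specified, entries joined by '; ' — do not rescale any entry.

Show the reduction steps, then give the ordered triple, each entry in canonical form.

apply: trace(b a^-1) = trace(b) * trace(a) - trace(b a) = x*y - z
trace(b^2 a) = trace(b) * trace(a b) - trace(a) = y*z - x
trace(b^2) = trace(b) * trace(b) - trace(1) = y^2 - 2
trace(a b^2 a) = trace(a) * trace(b^2 a) - trace(b^2) = x*y*z - x^2 - y^2 + 2
trace(a b a b) = trace(b a) * trace(b a) - trace(1) = z^2 - 2
trace(a b a) = trace(a) * trace(b a) - trace(b) = x*z - y
trace(a b^2 a b) = trace(b) * trace(a b a b) - trace(a b a) = y*z^2 - x*z - y
apply: trace(b^-1 a b^2 a) = trace(a b^2 a) * trace(b) - trace(a b^2 a b) = x*y^2*z - x^2*y - y^3 - y*z^2 + x*z + 3*y
use: trace(b^2 a^-1 b^-1 a) = trace(b^-1 a b^2) * trace(a) - trace(b^-1 a b^2 a) = -x*y^2*z + x^2*y + y^3 + y*z^2 - 3*y
trace(a^-1 b^2 a^-1 b^-1) = trace(b^2 a^-1 b^-1) * trace(a) - trace(b^2 a^-1 b^-1 a) = x*y^2*z - y^3 - y*z^2 - x*z + 3*y
trace(b^-1 a^-2 b^2 a^-1) = trace(a^-1 b^2 a^-1 b^-1) * trace(a) - trace(a^-1 b^2 a^-1 b^-1 a) = x^2*y^2*z - x*y^3 - x*y*z^2 - x^2*z + 2*x*y + z
use: trace(a^-2 b) = trace(a^-1 b) * trace(a) - trace(a^-1 b a)  (eliminate a^-1) = x^2*y - x*z - y
trace(b^2 a^-1) = trace(b^2) * trace(a) - trace(b^2 a) = x*y^2 - y*z - x
trace(a^-1 b^2 a^-1) = trace(b^2 a^-1) * trace(a) - trace(b^2) = x^2*y^2 - x*y*z - x^2 - y^2 + 2
use: trace(a^-2 b^2 a^-1) = trace(a^-1 b^2 a^-1) * trace(a) - trace(a^-1 b^2) = x^3*y^2 - x^2*y*z - x^3 - 2*x*y^2 + y*z + 3*x
assemble the triple (trace(r) - 2; trace(r a) - x; trace(r b) - y)

x^2*y^2*z - x*y^3 - x*y*z^2 - x^2*z + 2*x*y + z - 2; x^2*y - x*z - x - y; x^3*y^2 - x^2*y*z - x^3 - 2*x*y^2 + y*z + 3*x - y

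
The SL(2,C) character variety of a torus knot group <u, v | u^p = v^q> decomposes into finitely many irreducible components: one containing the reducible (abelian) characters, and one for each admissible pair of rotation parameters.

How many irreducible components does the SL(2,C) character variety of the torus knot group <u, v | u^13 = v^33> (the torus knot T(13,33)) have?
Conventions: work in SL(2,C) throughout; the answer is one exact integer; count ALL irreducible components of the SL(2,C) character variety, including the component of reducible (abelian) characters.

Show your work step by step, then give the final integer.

193

For T(13,33): irreducibility forces the central element u^13 = v^33 to one of +I, -I.
On an irreducible component, tr(u) is locked at 2*cos(pi*alpha/13) for some alpha in 1..12, and tr(v) at 2*cos(pi*beta/33) for some beta in 1..32.
The two central values (-1)^alpha I and (-1)^beta I must be the same matrix, so alpha and beta share a parity.
Enumerate parity-matched pairs: 6*16 odd-odd plus 6*16 even-even gives 192.
Total: 192 irreducible-character components + 1 reducible (abelian) component = 193.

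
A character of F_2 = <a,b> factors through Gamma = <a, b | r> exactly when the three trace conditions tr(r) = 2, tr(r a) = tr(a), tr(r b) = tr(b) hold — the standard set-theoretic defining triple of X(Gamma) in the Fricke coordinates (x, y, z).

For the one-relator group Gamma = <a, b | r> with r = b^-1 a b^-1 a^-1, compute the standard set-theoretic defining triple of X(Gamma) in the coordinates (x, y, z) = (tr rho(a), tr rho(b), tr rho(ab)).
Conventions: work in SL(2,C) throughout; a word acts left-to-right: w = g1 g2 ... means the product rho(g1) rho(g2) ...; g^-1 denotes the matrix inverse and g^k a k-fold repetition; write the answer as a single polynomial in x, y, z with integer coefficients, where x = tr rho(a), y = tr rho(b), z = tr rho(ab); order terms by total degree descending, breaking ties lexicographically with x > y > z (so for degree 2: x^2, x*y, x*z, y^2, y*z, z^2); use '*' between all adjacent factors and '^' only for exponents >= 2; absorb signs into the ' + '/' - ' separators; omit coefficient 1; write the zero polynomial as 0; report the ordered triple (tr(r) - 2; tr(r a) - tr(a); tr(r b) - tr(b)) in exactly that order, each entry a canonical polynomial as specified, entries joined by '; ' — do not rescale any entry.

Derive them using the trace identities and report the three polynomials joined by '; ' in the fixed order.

use: trace(b^-1 a) = trace(a)*trace(b) - trace(a b) = x*y - z
trace(b^-1 a b^-1) = trace(b^-1 a)*trace(b) - trace(b^-1 a b) = x*y^2 - y*z - x
trace(a^2) = trace(a)*trace(a) - trace(1) = x^2 - 2
trace(a^2 b) = trace(a)*trace(b a) - trace(b) = x*z - y
apply: trace(a b^-1 a) = trace(a^2)*trace(b) - trace(a^2 b) = x^2*y - x*z - y
apply: trace(a b a b) = trace(b a)*trace(b a) - trace(1)   [split at repeated b] = z^2 - 2
trace(a b^-1 a b) = trace(a b a)*trace(b) - trace(a b a b) = x*y*z - y^2 - z^2 + 2
trace(b^-1 a b^-1 a) = trace(a b^-1 a)*trace(b) - trace(a b^-1 a b) = x^2*y^2 - 2*x*y*z + z^2 - 2
trace(b^-1 a b^-1 a^-1) = trace(b^-1 a b^-1)*trace(a) - trace(b^-1 a b^-1 a) = x*y*z - x^2 - z^2 + 2
assemble the triple (trace(r) - 2; trace(r a) - x; trace(r b) - y)

x*y*z - x^2 - z^2; x*y^2 - y*z - 2*x; 0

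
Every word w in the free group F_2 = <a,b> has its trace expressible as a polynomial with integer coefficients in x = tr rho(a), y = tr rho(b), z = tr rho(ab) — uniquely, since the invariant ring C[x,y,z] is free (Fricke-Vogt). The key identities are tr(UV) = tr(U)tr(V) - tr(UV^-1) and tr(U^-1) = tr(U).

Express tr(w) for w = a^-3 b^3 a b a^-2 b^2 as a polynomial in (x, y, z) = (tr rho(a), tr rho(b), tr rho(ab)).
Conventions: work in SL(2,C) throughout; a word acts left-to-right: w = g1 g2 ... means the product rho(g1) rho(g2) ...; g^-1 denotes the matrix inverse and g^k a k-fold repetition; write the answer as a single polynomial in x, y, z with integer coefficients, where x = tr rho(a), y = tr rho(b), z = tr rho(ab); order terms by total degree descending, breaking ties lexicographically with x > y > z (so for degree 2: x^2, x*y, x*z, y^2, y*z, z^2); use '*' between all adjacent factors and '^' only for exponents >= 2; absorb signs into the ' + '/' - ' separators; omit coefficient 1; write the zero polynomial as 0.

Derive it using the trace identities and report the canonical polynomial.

tr(b a b) = tr(b)*tr(a b) - tr(a)  (reduce the b square) = y*z - x
next, tr(b a b^2) = tr(b)*tr(b a b) - tr(b a)  (reduce the b square) = y^2*z - x*y - z
and tr(b a b^3) = tr(b)*tr(b a b^2) - tr(b a b)  (reduce the b square) = y^3*z - x*y^2 - 2*y*z + x
tr(b^2 a b^3) = tr(b)*tr(b a b^3) - tr(b a b^2)  (reduce the b square) = y^4*z - x*y^3 - 3*y^2*z + 2*x*y + z
next, tr(b^3 a b^3) = tr(b)*tr(b^2 a b^3) - tr(b^2 a b^2)  (reduce the b square) = y^5*z - x*y^4 - 4*y^3*z + 3*x*y^2 + 3*y*z - x
next, tr(a b a b) = tr(b a)*tr(b a) - tr(1)  (split on b) = z^2 - 2
and tr(a b a) = tr(a)*tr(b a) - tr(b)  (reduce the a square) = x*z - y
next, tr(b a b a b) = tr(b)*tr(a b a b) - tr(a b a)  (reduce the b square) = y*z^2 - x*z - y
tr(a b^3 a b) = tr(b)*tr(b a b a b) - tr(b a b a)  (reduce the b square) = y^2*z^2 - x*y*z - y^2 - z^2 + 2
and tr(b^2) = tr(b)*tr(b) - tr(1)  (reduce the b square) = y^2 - 2
tr(b a^2 b) = tr(a)*tr(b^2 a) - tr(b^2)  (reduce the a square) = x*y*z - x^2 - y^2 + 2
next, tr(a b^3 a) = tr(b)*tr(b a^2 b) - tr(b a^2)  (reduce the b square) = x*y^2*z - x^2*y - y^3 - x*z + 3*y
next, tr(b a b^3 a b) = tr(b)*tr(a b^3 a b) - tr(a b^3 a)  (reduce the b square) = y^3*z^2 - 2*x*y^2*z + x^2*y - y*z^2 + x*z - y
tr(b^3 a b^3 a) = tr(b)*tr(b a b^3 a b) - tr(b a b^3 a)  (reduce the b square) = y^4*z^2 - 2*x*y^3*z + x^2*y^2 - 2*y^2*z^2 + 2*x*y*z + z^2 - 2
and tr(a^-1 b^3 a b^3) = tr(b^3 a b^3)*tr(a) - tr(b^3 a b^3 a)  (eliminate a^-1) = x*y^5*z - x^2*y^4 - y^4*z^2 - 2*x*y^3*z + 2*x^2*y^2 + 2*y^2*z^2 + x*y*z - x^2 - z^2 + 2
next, tr(a^-2 b^3 a b^3) = tr(a^-1 b^3 a b^3)*tr(a) - tr(a^-1 b^3 a b^3 a)  (eliminate a^-1) = x^2*y^5*z - x^3*y^4 - x*y^4*z^2 - 2*x^2*y^3*z - y^5*z + 2*x^3*y^2 + x*y^4 + 2*x*y^2*z^2 + x^2*y*z + 4*y^3*z - x^3 - 3*x*y^2 - x*z^2 - 3*y*z + 3*x
tr(b^2 a^-3 b^3 a b) = tr(a^-2 b^3 a b^3)*tr(a) - tr(a^-2 b^3 a b^3 a)  (eliminate a^-1) = x^3*y^5*z - x^4*y^4 - x^2*y^4*z^2 - 2*x^3*y^3*z - 2*x*y^5*z + 2*x^4*y^2 + 2*x^2*y^4 + 2*x^2*y^2*z^2 + y^4*z^2 + x^3*y*z + 6*x*y^3*z - x^4 - 5*x^2*y^2 - x^2*z^2 - 2*y^2*z^2 - 4*x*y*z + 4*x^2 + z^2 - 2
tr(b^2 a b a b^2) = tr(b)*tr(b a b a b^2) - tr(b a b a b)  (reduce the b square) = y^3*z^2 - x*y^2*z - y^3 - 2*y*z^2 + x*z + 3*y
next, tr(b^3 a b a b^2) = tr(b)*tr(b^2 a b a b^2) - tr(b^2 a b a b)  (reduce the b square) = y^4*z^2 - x*y^3*z - y^4 - 3*y^2*z^2 + 2*x*y*z + 4*y^2 + z^2 - 2
and tr(a b a b a b) = tr(b a)*tr(b a b a) - tr(b^-1 a^-1)  (split on b) = z^3 - 3*z
next, tr(a b a b a) = tr(a)*tr(b a b a) - tr(b a b)  (reduce the a square) = x*z^2 - y*z - x
tr(a b^2 a b a b) = tr(b)*tr(a b a b a b) - tr(a b a b a)  (reduce the b square) = y*z^3 - x*z^2 - 2*y*z + x
tr(a b a^2) = tr(a)*tr(b a^2) - tr(b a)  (reduce the a square) = x^2*z - x*y - z
tr(a b^2 a b a) = tr(b)*tr(a b a^2 b) - tr(a b a^2)  (reduce the b square) = x*y*z^2 - x^2*z - y^2*z + z
tr(b a b a b^2 a b) = tr(b)*tr(a b^2 a b a b) - tr(a b^2 a b a)  (reduce the b square) = y^2*z^3 - 2*x*y*z^2 + x^2*z - y^2*z + x*y - z
and tr(b^3 a b a b^2 a) = tr(b)*tr(b a b a b^2 a b) - tr(b a b a b^2 a)  (reduce the b square) = y^3*z^3 - 2*x*y^2*z^2 + x^2*y*z - y^3*z - y*z^3 + x*y^2 + x*z^2 + y*z - x
next, tr(b^3 a b a b^2 a^-1) = tr(b^3 a b a b^2)*tr(a) - tr(b^3 a b a b^2 a)  (eliminate a^-1) = x*y^4*z^2 - x^2*y^3*z - y^3*z^3 - x*y^4 - x*y^2*z^2 + x^2*y*z + y^3*z + y*z^3 + 3*x*y^2 - y*z - x
next, tr(a^-1 b^3 a b a b^2 a^-1) = tr(b^3 a b a b^2 a^-1)*tr(a) - tr(b^3 a b a b^2)  (eliminate a^-1) = x^2*y^4*z^2 - x^3*y^3*z - x*y^3*z^3 - x^2*y^4 - x^2*y^2*z^2 - y^4*z^2 + x^3*y*z + 2*x*y^3*z + x*y*z^3 + 3*x^2*y^2 + y^4 + 3*y^2*z^2 - 3*x*y*z - x^2 - 4*y^2 - z^2 + 2
tr(b^2 a^-3 b^3 a b a) = tr(a^-1 b^3 a b a b^2 a^-1)*tr(a) - tr(a^-1 b^3 a b a b^2)  (eliminate a^-1) = x^3*y^4*z^2 - x^4*y^3*z - x^2*y^3*z^3 - x^3*y^4 - x^3*y^2*z^2 - 2*x*y^4*z^2 + x^4*y*z + 3*x^2*y^3*z + x^2*y*z^3 + y^3*z^3 + 3*x^3*y^2 + 2*x*y^4 + 4*x*y^2*z^2 - 4*x^2*y*z - y^3*z - y*z^3 - x^3 - 7*x*y^2 - x*z^2 + y*z + 3*x
tr(a^-1 b^2 a^-3 b^3 a b) = tr(b^2 a^-3 b^3 a b)*tr(a) - tr(b^2 a^-3 b^3 a b a)  (eliminate a^-1) = x^4*y^5*z - x^5*y^4 - 2*x^3*y^4*z^2 - x^4*y^3*z - 2*x^2*y^5*z + x^2*y^3*z^3 + 2*x^5*y^2 + 3*x^3*y^4 + 3*x^3*y^2*z^2 + 3*x*y^4*z^2 + 3*x^2*y^3*z - x^2*y*z^3 - y^3*z^3 - x^5 - 8*x^3*y^2 - x^3*z^2 - 2*x*y^4 - 6*x*y^2*z^2 + y^3*z + y*z^3 + 5*x^3 + 7*x*y^2 + 2*x*z^2 - y*z - 5*x
tr(a^-3 b^3 a b a^-2 b^2) = tr(a^-1 b^2 a^-3 b^3 a b)*tr(a) - tr(a^-1 b^2 a^-3 b^3 a b a)  (eliminate a^-1) = x^5*y^5*z - x^6*y^4 - 2*x^4*y^4*z^2 - x^5*y^3*z - 3*x^3*y^5*z + x^3*y^3*z^3 + 2*x^6*y^2 + 4*x^4*y^4 + 3*x^4*y^2*z^2 + 4*x^2*y^4*z^2 + 5*x^3*y^3*z - x^3*y*z^3 + 2*x*y^5*z - x*y^3*z^3 - x^6 - 10*x^4*y^2 - x^4*z^2 - 4*x^2*y^4 - 8*x^2*y^2*z^2 - y^4*z^2 - x^3*y*z - 5*x*y^3*z + x*y*z^3 + 6*x^4 + 12*x^2*y^2 + 3*x^2*z^2 + 2*y^2*z^2 + 3*x*y*z - 9*x^2 - z^2 + 2

x^5*y^5*z - x^6*y^4 - 2*x^4*y^4*z^2 - x^5*y^3*z - 3*x^3*y^5*z + x^3*y^3*z^3 + 2*x^6*y^2 + 4*x^4*y^4 + 3*x^4*y^2*z^2 + 4*x^2*y^4*z^2 + 5*x^3*y^3*z - x^3*y*z^3 + 2*x*y^5*z - x*y^3*z^3 - x^6 - 10*x^4*y^2 - x^4*z^2 - 4*x^2*y^4 - 8*x^2*y^2*z^2 - y^4*z^2 - x^3*y*z - 5*x*y^3*z + x*y*z^3 + 6*x^4 + 12*x^2*y^2 + 3*x^2*z^2 + 2*y^2*z^2 + 3*x*y*z - 9*x^2 - z^2 + 2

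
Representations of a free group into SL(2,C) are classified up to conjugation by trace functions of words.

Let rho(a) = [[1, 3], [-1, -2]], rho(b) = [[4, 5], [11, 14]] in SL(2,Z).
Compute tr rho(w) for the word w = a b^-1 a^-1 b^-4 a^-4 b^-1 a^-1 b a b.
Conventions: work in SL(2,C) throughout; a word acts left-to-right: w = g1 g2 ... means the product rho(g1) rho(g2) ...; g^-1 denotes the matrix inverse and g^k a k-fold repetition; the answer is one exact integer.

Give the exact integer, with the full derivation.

153882763

rho(a) = [[1, 3], [-1, -2]]
... * rho(b^-1) = [[14, -5], [-11, 4]]  ->  [[-19, 7], [8, -3]]
... * rho(a^-1) = [[-2, -3], [1, 1]]  ->  [[45, 64], [-19, -27]]
... * rho(b^-1) = [[14, -5], [-11, 4]]  ->  [[-74, 31], [31, -13]]
... * rho(b^-1) = [[14, -5], [-11, 4]]  ->  [[-1377, 494], [577, -207]]
... * rho(b^-1) = [[14, -5], [-11, 4]]  ->  [[-24712, 8861], [10355, -3713]]
... * rho(b^-1) = [[14, -5], [-11, 4]]  ->  [[-443439, 159004], [185813, -66627]]
... * rho(a^-1) = [[-2, -3], [1, 1]]  ->  [[1045882, 1489321], [-438253, -624066]]
... * rho(a^-1) = [[-2, -3], [1, 1]]  ->  [[-602443, -1648325], [252440, 690693]]
... * rho(a^-1) = [[-2, -3], [1, 1]]  ->  [[-443439, 159004], [185813, -66627]]
... * rho(a^-1) = [[-2, -3], [1, 1]]  ->  [[1045882, 1489321], [-438253, -624066]]
... * rho(b^-1) = [[14, -5], [-11, 4]]  ->  [[-1740183, 727874], [729184, -304999]]
... * rho(a^-1) = [[-2, -3], [1, 1]]  ->  [[4208240, 5948423], [-1763367, -2492551]]
... * rho(b) = [[4, 5], [11, 14]]  ->  [[82265613, 104319122], [-34471529, -43712549]]
... * rho(a) = [[1, 3], [-1, -2]]  ->  [[-22053509, 38158595], [9241020, -15989489]]
... * rho(b) = [[4, 5], [11, 14]]  ->  [[331530509, 423952785], [-138920299, -177647746]]
tr = 331530509 + -177647746 = 153882763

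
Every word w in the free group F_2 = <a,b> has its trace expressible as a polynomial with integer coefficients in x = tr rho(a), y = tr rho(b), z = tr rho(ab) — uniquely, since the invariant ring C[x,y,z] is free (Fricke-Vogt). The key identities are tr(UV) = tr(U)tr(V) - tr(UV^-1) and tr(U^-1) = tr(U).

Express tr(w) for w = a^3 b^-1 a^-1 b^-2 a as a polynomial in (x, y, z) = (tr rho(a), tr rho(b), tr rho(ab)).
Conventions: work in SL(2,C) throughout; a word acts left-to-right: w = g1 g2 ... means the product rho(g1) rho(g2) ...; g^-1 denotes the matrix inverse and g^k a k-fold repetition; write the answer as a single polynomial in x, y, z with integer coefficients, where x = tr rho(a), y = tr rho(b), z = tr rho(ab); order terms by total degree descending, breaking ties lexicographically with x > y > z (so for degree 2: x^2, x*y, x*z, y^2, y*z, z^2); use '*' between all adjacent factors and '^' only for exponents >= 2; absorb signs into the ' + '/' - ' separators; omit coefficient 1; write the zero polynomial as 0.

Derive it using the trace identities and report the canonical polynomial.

x^4*y^2*z - x^5*y - x^3*y*z^2 - 3*x^2*y^2*z + 4*x^3*y + 2*x*y*z^2 + x^2*z + y^2*z - 3*x*y - z

tr(a^2) = tr(a)*tr(a) - tr(1) = x^2 - 2
apply: tr(a^3) = tr(a)*tr(a^2) - tr(a) = x^3 - 3*x
tr(a b a) = tr(a)*tr(b a) - tr(b) = x*z - y
use: tr(a^3 b) = tr(a)*tr(a b a) - tr(a b) = x^2*z - x*y - z
use: tr(b^-1 a^3) = tr(a^3)*tr(b) - tr(a^3 b) = x^3*y - x^2*z - 2*x*y + z
use: tr(a^4) = tr(a)*tr(a^3) - tr(a^2) = x^4 - 4*x^2 + 2
apply: tr(a b a^3) = tr(a)*tr(a b a^2) - tr(a b a) = x^3*z - x^2*y - 2*x*z + y
use: tr(a^4 b a) = tr(a)*tr(a b a^3) - tr(a b a^2) = x^4*z - x^3*y - 3*x^2*z + 2*x*y + z
tr(b a b a) = tr(b a)*tr(b a) - tr(1) = z^2 - 2
use: tr(b a b) = tr(b)*tr(a b) - tr(a) = y*z - x
apply: tr(b a b a^2) = tr(a)*tr(b a b a) - tr(b a b) = x*z^2 - y*z - x
tr(a^2 b a b a) = tr(a)*tr(b a b a^2) - tr(b a b a) = x^2*z^2 - x*y*z - x^2 - z^2 + 2
tr(a^4 b a b) = tr(a)*tr(a^2 b a b a) - tr(a^2 b a b) = x^3*z^2 - x^2*y*z - x^3 - 2*x*z^2 + y*z + 3*x
apply: tr(b^-1 a^4 b a) = tr(a^4 b a)*tr(b) - tr(a^4 b a b) = x^4*y*z - x^3*y^2 - x^3*z^2 - 2*x^2*y*z + x^3 + 2*x*y^2 + 2*x*z^2 - 3*x
use: tr(a^-1 b^-1 a^4 b) = tr(b^-1 a^4 b)*tr(a) - tr(b^-1 a^4 b a) = -x^4*y*z + x^5 + x^3*y^2 + x^3*z^2 + 2*x^2*y*z - 5*x^3 - 2*x*y^2 - 2*x*z^2 + 5*x
tr(b^-1 a^4 b^-1 a^-1) = tr(a^-1 b^-1 a^4)*tr(b) - tr(a^-1 b^-1 a^4 b) = x^4*y*z - x^5 - x^3*z^2 - 3*x^2*y*z + 5*x^3 + 2*x*z^2 + y*z - 5*x
use: tr(a^3 b^-1 a^-1 b^-2 a) = tr(b^-1 a^4 b^-1 a^-1)*tr(b) - tr(b^-1 a^4 b^-1 a^-1 b) = x^4*y^2*z - x^5*y - x^3*y*z^2 - 3*x^2*y^2*z + 4*x^3*y + 2*x*y*z^2 + x^2*z + y^2*z - 3*x*y - z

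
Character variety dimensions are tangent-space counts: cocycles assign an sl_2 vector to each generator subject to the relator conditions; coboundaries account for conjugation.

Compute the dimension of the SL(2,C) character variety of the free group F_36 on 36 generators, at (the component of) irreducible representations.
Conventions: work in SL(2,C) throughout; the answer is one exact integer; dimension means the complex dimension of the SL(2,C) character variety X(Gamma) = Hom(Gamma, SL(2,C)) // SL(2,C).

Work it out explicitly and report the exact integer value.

105

The free group F_36: 36 generators, no relators.
So Z^1 = (sl_2)^36 in full: dim Z^1 = 108.
dim B^1 = 3: the coboundary map is injective because an irreducible image has centralizer 0 in sl_2.
dim X = dim H^1 = dim Z^1 - dim B^1 = 108 - 3 = 105.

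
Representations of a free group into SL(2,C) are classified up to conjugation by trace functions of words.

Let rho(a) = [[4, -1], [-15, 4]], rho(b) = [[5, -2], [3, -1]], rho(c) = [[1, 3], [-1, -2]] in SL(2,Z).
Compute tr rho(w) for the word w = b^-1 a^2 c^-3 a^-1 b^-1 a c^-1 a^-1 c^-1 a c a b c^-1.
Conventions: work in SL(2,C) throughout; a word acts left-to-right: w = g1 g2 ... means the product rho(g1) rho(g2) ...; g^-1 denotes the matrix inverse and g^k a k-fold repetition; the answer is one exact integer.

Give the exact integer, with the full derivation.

rho(b^-1) = [[-1, 2], [-3, 5]]
... * rho(a) = [[4, -1], [-15, 4]]  ->  [[-34, 9], [-87, 23]]
... * rho(a) = [[4, -1], [-15, 4]]  ->  [[-271, 70], [-693, 179]]
... * rho(c^-1) = [[-2, -3], [1, 1]]  ->  [[612, 883], [1565, 2258]]
... * rho(c^-1) = [[-2, -3], [1, 1]]  ->  [[-341, -953], [-872, -2437]]
... * rho(c^-1) = [[-2, -3], [1, 1]]  ->  [[-271, 70], [-693, 179]]
... * rho(a^-1) = [[4, 1], [15, 4]]  ->  [[-34, 9], [-87, 23]]
... * rho(b^-1) = [[-1, 2], [-3, 5]]  ->  [[7, -23], [18, -59]]
... * rho(a) = [[4, -1], [-15, 4]]  ->  [[373, -99], [957, -254]]
... * rho(c^-1) = [[-2, -3], [1, 1]]  ->  [[-845, -1218], [-2168, -3125]]
... * rho(a^-1) = [[4, 1], [15, 4]]  ->  [[-21650, -5717], [-55547, -14668]]
... * rho(c^-1) = [[-2, -3], [1, 1]]  ->  [[37583, 59233], [96426, 151973]]
... * rho(a) = [[4, -1], [-15, 4]]  ->  [[-738163, 199349], [-1893891, 511466]]
... * rho(c) = [[1, 3], [-1, -2]]  ->  [[-937512, -2613187], [-2405357, -6704605]]
... * rho(a) = [[4, -1], [-15, 4]]  ->  [[35447757, -9515236], [90947647, -24413063]]
... * rho(b) = [[5, -2], [3, -1]]  ->  [[148693077, -61380278], [381499046, -157482231]]
... * rho(c^-1) = [[-2, -3], [1, 1]]  ->  [[-358766432, -507459509], [-920480323, -1301979369]]
tr = -358766432 + -1301979369 = -1660745801

-1660745801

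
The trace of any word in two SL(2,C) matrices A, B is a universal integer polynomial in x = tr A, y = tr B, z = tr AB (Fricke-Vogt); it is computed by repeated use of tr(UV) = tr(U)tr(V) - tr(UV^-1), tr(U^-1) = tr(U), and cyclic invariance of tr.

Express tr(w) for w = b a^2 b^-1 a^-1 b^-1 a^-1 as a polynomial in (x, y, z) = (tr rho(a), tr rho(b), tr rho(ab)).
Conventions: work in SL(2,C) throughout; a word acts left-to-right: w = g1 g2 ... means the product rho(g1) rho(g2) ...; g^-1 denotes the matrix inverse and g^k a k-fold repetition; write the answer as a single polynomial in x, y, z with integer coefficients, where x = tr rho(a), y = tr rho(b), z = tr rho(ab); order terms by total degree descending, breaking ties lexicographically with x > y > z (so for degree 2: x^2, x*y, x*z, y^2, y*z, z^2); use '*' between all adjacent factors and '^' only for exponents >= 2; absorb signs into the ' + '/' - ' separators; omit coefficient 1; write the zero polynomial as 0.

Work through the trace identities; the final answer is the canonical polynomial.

tr(b a b) = tr(b) * tr(a b) - tr(a)   [square of b] = y*z - x
next, tr(b a b a) = tr(b a) * tr(b a) - tr(1)   [split at a repeated b] = z^2 - 2
next, tr(a^-1 b a b) = tr(b a b) * tr(a) - tr(b a b a)   [inverse elimination on a] = x*y*z - x^2 - z^2 + 2
tr(b^-1 a^-1 b a) = tr(a^-1 b a) * tr(b) - tr(a^-1 b a b)   [inverse elimination on b] = -x*y*z + x^2 + y^2 + z^2 - 2
tr(b a^2) = tr(a) * tr(b a) - tr(b)   [square of a] = x*z - y
tr(a^2 b a) = tr(a) * tr(b a^2) - tr(b a)   [square of a] = x^2*z - x*y - z
tr(b a^2 b a) = tr(a) * tr(b a b a) - tr(b a b)   [square of a] = x*z^2 - y*z - x
and tr(b^2) = tr(b) * tr(b) - tr(1)   [square of b] = y^2 - 2
tr(b a^2 b) = tr(a) * tr(b^2 a) - tr(b^2)   [square of a] = x*y*z - x^2 - y^2 + 2
and tr(a b a^2 b a) = tr(a) * tr(b a^2 b a) - tr(b a^2 b)   [square of a] = x^2*z^2 - 2*x*y*z + y^2 - 2
tr(b a b a b a) = tr(a b a b) * tr(a b) - tr(b a)   [split at a repeated a] = z^3 - 3*z
tr(b a b a b) = tr(b) * tr(a b a b) - tr(a b a)   [square of b] = y*z^2 - x*z - y
and tr(a b a^2 b a b) = tr(a) * tr(b a b a b a) - tr(b a b a b)   [square of a] = x*z^3 - y*z^2 - 2*x*z + y
next, tr(b a^2 b a b^-1 a) = tr(a b a^2 b a) * tr(b) - tr(a b a^2 b a b)   [inverse elimination on b] = x^2*y*z^2 - 2*x*y^2*z - x*z^3 + y^3 + y*z^2 + 2*x*z - 3*y
tr(b^-1 a^-1 b a^2 b a) = tr(b a^2 b a b^-1) * tr(a) - tr(b a^2 b a b^-1 a)   [inverse elimination on a] = -x^2*y*z^2 + x^3*z + 2*x*y^2*z + x*z^3 - x^2*y - y^3 - y*z^2 - 3*x*z + 3*y
and tr(a^-1 b^-1 a^-1 b a^2 b) = tr(b^-1 a^-1 b a^2 b) * tr(a) - tr(b^-1 a^-1 b a^2 b a)   [inverse elimination on a] = x^2*y*z^2 - x^3*z - 2*x*y^2*z - x*z^3 + x^2*y + y^3 + y*z^2 + 4*x*z - 3*y
tr(b a^2 b^-1 a^-1 b^-1 a^-1) = tr(a^-1 b^-1 a^-1 b a^2) * tr(b) - tr(a^-1 b^-1 a^-1 b a^2 b)   [inverse elimination on b] = -x^2*y*z^2 + x^3*z + x*y^2*z + x*z^3 - 4*x*z + y

-x^2*y*z^2 + x^3*z + x*y^2*z + x*z^3 - 4*x*z + y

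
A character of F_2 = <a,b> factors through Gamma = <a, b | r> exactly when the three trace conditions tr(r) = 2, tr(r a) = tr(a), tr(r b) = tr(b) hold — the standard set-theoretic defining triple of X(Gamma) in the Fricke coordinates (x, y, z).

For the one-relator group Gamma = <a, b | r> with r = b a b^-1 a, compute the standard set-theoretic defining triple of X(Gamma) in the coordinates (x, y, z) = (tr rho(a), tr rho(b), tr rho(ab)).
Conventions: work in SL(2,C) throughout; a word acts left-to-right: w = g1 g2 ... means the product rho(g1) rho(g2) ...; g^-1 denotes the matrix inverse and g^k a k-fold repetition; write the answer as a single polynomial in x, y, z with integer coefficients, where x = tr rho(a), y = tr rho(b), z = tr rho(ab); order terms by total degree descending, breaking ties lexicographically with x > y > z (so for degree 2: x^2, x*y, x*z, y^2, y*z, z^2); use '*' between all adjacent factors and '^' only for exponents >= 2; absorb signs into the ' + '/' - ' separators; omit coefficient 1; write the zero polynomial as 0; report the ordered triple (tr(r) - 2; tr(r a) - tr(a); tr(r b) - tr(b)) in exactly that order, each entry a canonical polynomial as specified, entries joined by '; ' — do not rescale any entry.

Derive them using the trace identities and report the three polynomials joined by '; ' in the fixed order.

x*y*z - y^2 - z^2; x^2*y*z - x*y^2 - x*z^2; x*y^2*z - x^2*y - y^3 - y*z^2 + x*z + 2*y

tr(a b a) = tr(a)*tr(b a) - tr(b)   [square of a] = x*z - y
tr(a b a b) = tr(b a)*tr(b a) - tr(1)   [split at a repeated b] = z^2 - 2
apply: tr(b a b^-1 a) = tr(a b a)*tr(b) - tr(a b a b)   [inverse elimination on b] = x*y*z - y^2 - z^2 + 2
tr(a^2 b a) = tr(a)*tr(b a^2) - tr(b a)   [square of a] = x^2*z - x*y - z
use: tr(b a b) = tr(b)*tr(a b) - tr(a)   [square of b] = y*z - x
use: tr(a^2 b a b) = tr(a)*tr(b a b a) - tr(b a b)   [square of a] = x*z^2 - y*z - x
tr(b a b^-1 a^2) = tr(a^2 b a)*tr(b) - tr(a^2 b a b)   [inverse elimination on b] = x^2*y*z - x*y^2 - x*z^2 + x
tr(b^2) = tr(b)*tr(b) - tr(1)  (reduce the b square) = y^2 - 2
tr(a b^2 a) = tr(a)*tr(b^2 a) - tr(b^2)  (reduce the a square) = x*y*z - x^2 - y^2 + 2
use: tr(a b^2 a b) = tr(b)*tr(a b a b) - tr(a b a)  (reduce the b square) = y*z^2 - x*z - y
use: tr(b a b^-1 a b) = tr(a b^2 a)*tr(b) - tr(a b^2 a b)  (eliminate b^-1) = x*y^2*z - x^2*y - y^3 - y*z^2 + x*z + 3*y
assemble the triple (tr(r) - 2; tr(r a) - x; tr(r b) - y)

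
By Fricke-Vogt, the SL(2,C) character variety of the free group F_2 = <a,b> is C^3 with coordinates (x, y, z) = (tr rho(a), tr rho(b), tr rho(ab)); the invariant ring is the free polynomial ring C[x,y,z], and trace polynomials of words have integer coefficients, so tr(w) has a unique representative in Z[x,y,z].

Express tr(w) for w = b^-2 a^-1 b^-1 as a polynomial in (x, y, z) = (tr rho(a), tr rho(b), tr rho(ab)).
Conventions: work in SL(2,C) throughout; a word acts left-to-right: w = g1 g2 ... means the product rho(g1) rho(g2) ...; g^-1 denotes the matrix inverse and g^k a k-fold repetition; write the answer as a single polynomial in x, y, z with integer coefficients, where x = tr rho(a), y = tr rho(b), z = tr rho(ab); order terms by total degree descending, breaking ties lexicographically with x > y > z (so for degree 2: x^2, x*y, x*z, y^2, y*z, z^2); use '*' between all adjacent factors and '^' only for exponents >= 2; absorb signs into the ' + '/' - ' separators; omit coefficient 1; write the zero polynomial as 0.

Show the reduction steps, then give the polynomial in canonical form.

tr(a^-1) = tr(a) = x
and tr(a^-1 b) = tr(b) * tr(a) - tr(b a)   [inverse elimination on a] = x*y - z
tr(a^-1 b^-1) = tr(a^-1) * tr(b) - tr(a^-1 b)   [inverse elimination on b] = z
next, tr(a^-1 b^-2) = tr(a^-1 b^-1) * tr(b) - tr(a^-1)   [inverse elimination on b] = y*z - x
and tr(b^-2 a^-1 b^-1) = tr(a^-1 b^-2) * tr(b) - tr(a^-1 b^-1)   [inverse elimination on b] = y^2*z - x*y - z

y^2*z - x*y - z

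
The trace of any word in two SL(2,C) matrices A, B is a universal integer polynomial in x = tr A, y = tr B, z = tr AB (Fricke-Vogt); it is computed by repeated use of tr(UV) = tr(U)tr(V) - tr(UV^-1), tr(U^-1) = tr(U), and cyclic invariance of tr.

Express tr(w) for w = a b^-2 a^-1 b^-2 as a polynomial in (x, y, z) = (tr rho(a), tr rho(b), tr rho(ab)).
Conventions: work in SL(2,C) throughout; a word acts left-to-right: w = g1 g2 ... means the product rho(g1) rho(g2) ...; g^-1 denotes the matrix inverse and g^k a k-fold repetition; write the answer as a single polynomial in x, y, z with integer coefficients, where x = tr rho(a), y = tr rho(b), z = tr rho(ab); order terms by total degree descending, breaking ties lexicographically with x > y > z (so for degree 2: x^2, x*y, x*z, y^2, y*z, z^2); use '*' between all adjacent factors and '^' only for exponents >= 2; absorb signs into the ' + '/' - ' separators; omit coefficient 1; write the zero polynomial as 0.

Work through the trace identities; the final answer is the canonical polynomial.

reduce: trace(a b^-1) = trace(a)*trace(b) - trace(a b) = x*y - z
trace(a b^-2) = trace(a b^-1)*trace(b) - trace(a) = x*y^2 - y*z - x
trace(b^-3 a) = trace(a b^-2)*trace(b) - trace(a b^-1) = x*y^3 - y^2*z - 2*x*y + z
so trace(b^-2 a b^-2) = trace(b^-3 a)*trace(b) - trace(b^-3 a b) = x*y^4 - y^3*z - 3*x*y^2 + 2*y*z + x
trace(a^2) = trace(a)*trace(a) - trace(1) = x^2 - 2
trace(a^2 b) = trace(a)*trace(b a) - trace(b) = x*z - y
so trace(a^2 b^-1) = trace(a^2)*trace(b) - trace(a^2 b) = x^2*y - x*z - y
reduce: trace(a b^-2 a) = trace(a^2 b^-1)*trace(b) - trace(a^2) = x^2*y^2 - x*y*z - x^2 - y^2 + 2
reduce: trace(a b a b) = trace(b a)*trace(b a) - trace(1) = z^2 - 2
trace(a b a b^-1) = trace(a b a)*trace(b) - trace(a b a b) = x*y*z - y^2 - z^2 + 2
trace(a b^-2 a b) = trace(a b a b^-1)*trace(b) - trace(a b a) = x*y^2*z - y^3 - y*z^2 - x*z + 3*y
trace(b^-1 a b^-2 a) = trace(a b^-2 a)*trace(b) - trace(a b^-2 a b) = x^2*y^3 - 2*x*y^2*z - x^2*y + y*z^2 + x*z - y
trace(b^-2 a b^-2 a) = trace(b^-1 a b^-2 a)*trace(b) - trace(b^-1 a b^-2 a b) = x^2*y^4 - 2*x*y^3*z - 2*x^2*y^2 + y^2*z^2 + 2*x*y*z + x^2 - 2
reduce: trace(a b^-2 a^-1 b^-2) = trace(b^-2 a b^-2)*trace(a) - trace(b^-2 a b^-2 a) = x*y^3*z - x^2*y^2 - y^2*z^2 + 2

x*y^3*z - x^2*y^2 - y^2*z^2 + 2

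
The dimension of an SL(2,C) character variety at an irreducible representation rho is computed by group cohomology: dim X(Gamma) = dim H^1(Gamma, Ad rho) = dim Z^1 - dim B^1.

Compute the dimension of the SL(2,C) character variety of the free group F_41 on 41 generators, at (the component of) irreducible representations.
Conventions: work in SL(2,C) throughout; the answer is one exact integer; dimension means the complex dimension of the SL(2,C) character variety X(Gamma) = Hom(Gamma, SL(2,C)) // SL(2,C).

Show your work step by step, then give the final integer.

Here Gamma is free of rank 41 — no relator constrains a cocycle.
Z^1(Gamma, Ad rho) = (sl_2)^41: a cocycle is a free choice of one sl_2 vector per generator, so dim Z^1 = 3*41 = 123.
dim B^1 = 3: the coboundary map is injective because an irreducible image has centralizer 0 in sl_2.
dim X = dim H^1 = dim Z^1 - dim B^1 = 123 - 3 = 120.

120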